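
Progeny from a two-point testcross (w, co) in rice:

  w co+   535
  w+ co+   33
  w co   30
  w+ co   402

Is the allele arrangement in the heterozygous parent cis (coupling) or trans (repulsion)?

The two most frequent classes are w+ co (402) and w co+ (535); these are the parental (non-recombinant) types.
So the F1 carried w+ co on one chromosome and w co+ on the other — the recessive alleles are on opposite chromosomes (trans / repulsion).

trans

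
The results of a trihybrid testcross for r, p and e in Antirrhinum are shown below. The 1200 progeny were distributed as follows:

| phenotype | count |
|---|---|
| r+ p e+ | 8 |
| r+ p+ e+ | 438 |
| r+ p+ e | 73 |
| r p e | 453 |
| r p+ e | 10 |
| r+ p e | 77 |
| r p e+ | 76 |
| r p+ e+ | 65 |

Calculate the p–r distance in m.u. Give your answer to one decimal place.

The two most frequent reciprocal classes, r+ p+ e+ and r p e, are the parental types, so the F1 was r+ p+ e+ / r p e.
The two rarest classes, r+ p e+ and r p+ e, are the double crossovers. Comparing them with the parentals, only the p allele has switched, so p is the middle locus and the order is e – p – r.
Crossovers in the p–r interval produce the single-crossover classes r p+ e+ and r+ p e (65 + 77 = 142) plus the double crossovers (18).
RF(p–r) = (142 + 18) / 1200 = 160/1200 = 0.1333 → 13.3 m.u.

13.3 m.u.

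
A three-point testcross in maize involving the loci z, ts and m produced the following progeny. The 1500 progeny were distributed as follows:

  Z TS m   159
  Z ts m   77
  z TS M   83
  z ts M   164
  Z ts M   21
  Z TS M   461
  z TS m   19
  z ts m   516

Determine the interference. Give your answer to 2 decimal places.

The two most frequent reciprocal classes, z ts m and Z TS M, are the parental types, so the F1 was z ts m / Z TS M.
The two rarest classes, z TS m and Z ts M, are the double crossovers. Comparing them with the parentals, only the ts allele has switched, so ts is the middle locus and the order is z – ts – m.
z–ts: (160 + 40)/1500 = 0.1333; ts–m: (323 + 40)/1500 = 0.2420.
Expected DCO frequency = 0.1333 × 0.2420 ≈ 0.03226; observed = 40/1500 ≈ 0.02667.
Coefficient of coincidence = 0.02667/0.03226 ≈ 0.83; interference = 1 − 0.83 = 0.17.

0.17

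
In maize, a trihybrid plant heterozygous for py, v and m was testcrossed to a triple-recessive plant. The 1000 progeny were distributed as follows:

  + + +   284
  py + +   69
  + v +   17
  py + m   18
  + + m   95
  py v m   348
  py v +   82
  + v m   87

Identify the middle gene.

v

The two most frequent reciprocal classes, + + + and py v m, are the parental types, so the F1 was + + + / py v m.
The two rarest classes, + v + and py + m, are the double crossovers. Comparing them with the parentals, only the v allele has switched, so v is the middle locus and the order is m – v – py.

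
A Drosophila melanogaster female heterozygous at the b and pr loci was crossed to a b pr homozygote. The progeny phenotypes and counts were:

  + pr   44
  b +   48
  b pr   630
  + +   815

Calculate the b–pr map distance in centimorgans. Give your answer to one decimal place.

6.0 centimorgans

The two most frequent classes, + + (815) and b pr (630), are the parental types, so the F1 was + + / b pr.
The recombinant classes are + pr and b +: 44 + 48 = 92.
Recombination frequency = 92/1537 = 0.0599 ≈ 6.0%, i.e. 6.0 centimorgans.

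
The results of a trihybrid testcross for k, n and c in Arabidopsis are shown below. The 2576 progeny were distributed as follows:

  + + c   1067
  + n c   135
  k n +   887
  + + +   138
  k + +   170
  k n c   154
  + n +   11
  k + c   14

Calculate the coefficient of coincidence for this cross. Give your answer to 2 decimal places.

0.62

The two most frequent reciprocal classes, k n + and + + c, are the parental types, so the F1 was k n + / + + c.
The two rarest classes, + n + and k + c, are the double crossovers. Comparing them with the parentals, only the k allele has switched, so k is the middle locus and the order is n – k – c.
n–k: (305 + 25)/2576 = 0.1281; k–c: (292 + 25)/2576 = 0.1231.
Expected DCO frequency = 0.1281 × 0.1231 ≈ 0.01577; observed = 25/2576 ≈ 0.00970.
Coefficient of coincidence = 0.00970/0.01577 ≈ 0.62.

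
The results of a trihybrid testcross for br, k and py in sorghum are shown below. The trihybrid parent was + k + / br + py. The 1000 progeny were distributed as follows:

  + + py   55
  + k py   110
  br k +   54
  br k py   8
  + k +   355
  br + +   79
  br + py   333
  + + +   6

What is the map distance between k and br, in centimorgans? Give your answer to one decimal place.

The two rarest classes, + + + and br k py, are the double crossovers. Comparing them with the parentals, only the k allele has switched, so k is the middle locus and the order is br – k – py.
Crossovers in the br–k interval produce the single-crossover classes br k + and + + py (54 + 55 = 109) plus the double crossovers (14).
RF(br–k) = (109 + 14) / 1000 = 123/1000 = 0.1230 → 12.3 centimorgans.

12.3 centimorgans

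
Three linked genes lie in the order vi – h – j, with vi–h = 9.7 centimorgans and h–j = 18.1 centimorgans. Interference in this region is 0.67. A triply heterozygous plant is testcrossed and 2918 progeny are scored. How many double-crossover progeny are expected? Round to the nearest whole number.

17

Map distances give recombination frequencies of 0.097 and 0.181 for the two intervals.
With interference 0.67 (so coincidence = 0.33), expected double-crossover frequency = 0.097 × 0.181 × 0.33 = 0.00579.
Expected number = 0.00579 × 2918 = 16.91 ≈ 17.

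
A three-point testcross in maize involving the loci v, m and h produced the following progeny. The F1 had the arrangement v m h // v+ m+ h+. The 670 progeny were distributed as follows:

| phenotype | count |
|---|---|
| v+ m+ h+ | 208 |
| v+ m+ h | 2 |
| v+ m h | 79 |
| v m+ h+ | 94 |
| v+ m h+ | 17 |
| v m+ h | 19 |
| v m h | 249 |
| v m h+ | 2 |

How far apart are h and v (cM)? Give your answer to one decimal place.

26.4 cM

The two rarest classes, v m h+ and v+ m+ h, are the double crossovers. Comparing them with the parentals, only the h allele has switched, so h is the middle locus and the order is v – h – m.
Crossovers in the v–h interval produce the single-crossover classes v+ m h and v m+ h+ (79 + 94 = 173) plus the double crossovers (4).
RF(v–h) = (173 + 4) / 670 = 177/670 = 0.2642 → 26.4 cM.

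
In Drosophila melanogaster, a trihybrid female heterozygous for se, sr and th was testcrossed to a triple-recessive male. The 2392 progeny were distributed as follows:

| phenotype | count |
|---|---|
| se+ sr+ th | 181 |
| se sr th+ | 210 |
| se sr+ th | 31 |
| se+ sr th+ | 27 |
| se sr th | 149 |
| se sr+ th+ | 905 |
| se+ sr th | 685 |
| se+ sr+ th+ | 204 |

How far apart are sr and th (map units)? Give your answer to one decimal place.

18.8 map units

The two most frequent reciprocal classes, se+ sr th and se sr+ th+, are the parental types, so the F1 was se+ sr th / se sr+ th+.
The two rarest classes, se+ sr th+ and se sr+ th, are the double crossovers. Comparing them with the parentals, only the th allele has switched, so th is the middle locus and the order is se – th – sr.
Crossovers in the th–sr interval produce the single-crossover classes se+ sr+ th and se sr th+ (181 + 210 = 391) plus the double crossovers (58).
RF(th–sr) = (391 + 58) / 2392 = 449/2392 = 0.1877 → 18.8 map units.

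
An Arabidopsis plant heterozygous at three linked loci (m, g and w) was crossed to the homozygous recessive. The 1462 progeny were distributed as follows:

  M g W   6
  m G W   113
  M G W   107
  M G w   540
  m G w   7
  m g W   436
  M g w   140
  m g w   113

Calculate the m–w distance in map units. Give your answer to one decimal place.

15.9 map units

The two most frequent reciprocal classes, M G w and m g W, are the parental types, so the F1 was M G w / m g W.
The two rarest classes, m G w and M g W, are the double crossovers. Comparing them with the parentals, only the m allele has switched, so m is the middle locus and the order is g – m – w.
Crossovers in the m–w interval produce the single-crossover classes M G W and m g w (107 + 113 = 220) plus the double crossovers (13).
RF(m–w) = (220 + 13) / 1462 = 233/1462 = 0.1594 → 15.9 map units.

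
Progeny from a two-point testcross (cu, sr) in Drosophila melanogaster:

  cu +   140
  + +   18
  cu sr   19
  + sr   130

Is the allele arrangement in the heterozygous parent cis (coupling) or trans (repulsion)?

trans

The two most frequent classes are + sr (130) and cu + (140); these are the parental (non-recombinant) types.
So the F1 carried + sr on one chromosome and cu + on the other — the recessive alleles are on opposite chromosomes (trans / repulsion).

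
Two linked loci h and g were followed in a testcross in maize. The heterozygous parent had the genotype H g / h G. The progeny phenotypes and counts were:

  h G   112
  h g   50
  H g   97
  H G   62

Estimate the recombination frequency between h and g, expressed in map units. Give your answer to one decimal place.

34.9 map units

The recombinant classes are H G and h g: 62 + 50 = 112.
Recombination frequency = 112/321 = 0.3489 ≈ 34.9%, i.e. 34.9 map units.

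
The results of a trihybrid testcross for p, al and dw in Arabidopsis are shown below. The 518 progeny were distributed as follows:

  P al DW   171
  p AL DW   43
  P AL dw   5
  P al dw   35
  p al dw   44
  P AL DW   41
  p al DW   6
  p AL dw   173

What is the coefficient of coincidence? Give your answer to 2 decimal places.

The two most frequent reciprocal classes, p AL dw and P al DW, are the parental types, so the F1 was p AL dw / P al DW.
The two rarest classes, P AL dw and p al DW, are the double crossovers. Comparing them with the parentals, only the p allele has switched, so p is the middle locus and the order is al – p – dw.
al–p: (85 + 11)/518 = 0.1853; p–dw: (78 + 11)/518 = 0.1718.
Expected DCO frequency = 0.1853 × 0.1718 ≈ 0.03183; observed = 11/518 ≈ 0.02124.
Coefficient of coincidence = 0.02124/0.03183 ≈ 0.67.

0.67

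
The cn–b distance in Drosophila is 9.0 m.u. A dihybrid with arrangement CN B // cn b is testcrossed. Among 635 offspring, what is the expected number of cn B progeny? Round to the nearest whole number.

A map distance of 9.0 m.u. corresponds to a recombination frequency of 0.090.
The F1 is CN B / cn b, so cn B is a recombinant gamete class with expected frequency r/2 = 0.090/2 = 0.0450.
Expected number = 0.0450 × 635 = 28.57 ≈ 29.

29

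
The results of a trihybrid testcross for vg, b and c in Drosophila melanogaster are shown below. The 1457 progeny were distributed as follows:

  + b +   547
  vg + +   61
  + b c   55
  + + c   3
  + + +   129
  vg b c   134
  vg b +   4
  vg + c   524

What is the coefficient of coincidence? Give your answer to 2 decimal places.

0.31

The two most frequent reciprocal classes, vg + c and + b +, are the parental types, so the F1 was vg + c / + b +.
The two rarest classes, + + c and vg b +, are the double crossovers. Comparing them with the parentals, only the vg allele has switched, so vg is the middle locus and the order is b – vg – c.
b–vg: (263 + 7)/1457 = 0.1853; vg–c: (116 + 7)/1457 = 0.0844.
Expected DCO frequency = 0.1853 × 0.0844 ≈ 0.01564; observed = 7/1457 ≈ 0.00480.
Coefficient of coincidence = 0.00480/0.01564 ≈ 0.31.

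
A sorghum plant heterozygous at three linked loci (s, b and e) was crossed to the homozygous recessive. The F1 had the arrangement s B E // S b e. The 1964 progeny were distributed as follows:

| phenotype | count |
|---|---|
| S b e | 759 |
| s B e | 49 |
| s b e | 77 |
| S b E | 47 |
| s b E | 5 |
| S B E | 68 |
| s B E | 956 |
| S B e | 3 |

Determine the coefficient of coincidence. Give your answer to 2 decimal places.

The two rarest classes, s b E and S B e, are the double crossovers. Comparing them with the parentals, only the b allele has switched, so b is the middle locus and the order is s – b – e.
s–b: (145 + 8)/1964 = 0.0779; b–e: (96 + 8)/1964 = 0.0530.
Expected DCO frequency = 0.0779 × 0.0530 ≈ 0.00413; observed = 8/1964 ≈ 0.00407.
Coefficient of coincidence = 0.00407/0.00413 ≈ 0.99.

0.99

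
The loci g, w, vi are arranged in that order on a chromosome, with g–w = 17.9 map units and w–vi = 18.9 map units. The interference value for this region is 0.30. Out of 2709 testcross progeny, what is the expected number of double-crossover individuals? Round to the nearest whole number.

64

Map distances give recombination frequencies of 0.179 and 0.189 for the two intervals.
With interference 0.30 (so coincidence = 0.70), expected double-crossover frequency = 0.179 × 0.189 × 0.70 = 0.02368.
Expected number = 0.02368 × 2709 = 64.15 ≈ 64.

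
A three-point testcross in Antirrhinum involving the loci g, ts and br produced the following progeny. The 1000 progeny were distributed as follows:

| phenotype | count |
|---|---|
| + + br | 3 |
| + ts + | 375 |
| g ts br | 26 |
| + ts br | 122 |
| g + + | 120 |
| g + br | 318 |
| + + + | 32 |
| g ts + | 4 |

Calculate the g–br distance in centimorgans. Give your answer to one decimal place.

The two most frequent reciprocal classes, g + br and + ts +, are the parental types, so the F1 was g + br / + ts +.
The two rarest classes, + + br and g ts +, are the double crossovers. Comparing them with the parentals, only the g allele has switched, so g is the middle locus and the order is br – g – ts.
Crossovers in the br–g interval produce the single-crossover classes g + + and + ts br (120 + 122 = 242) plus the double crossovers (7).
RF(br–g) = (242 + 7) / 1000 = 249/1000 = 0.2490 → 24.9 centimorgans.

24.9 centimorgans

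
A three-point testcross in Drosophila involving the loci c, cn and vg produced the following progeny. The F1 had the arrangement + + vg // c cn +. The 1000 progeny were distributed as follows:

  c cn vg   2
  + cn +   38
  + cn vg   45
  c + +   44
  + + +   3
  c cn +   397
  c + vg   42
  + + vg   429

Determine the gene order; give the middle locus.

The two rarest classes, + + + and c cn vg, are the double crossovers. Comparing them with the parentals, only the vg allele has switched, so vg is the middle locus and the order is cn – vg – c.

vg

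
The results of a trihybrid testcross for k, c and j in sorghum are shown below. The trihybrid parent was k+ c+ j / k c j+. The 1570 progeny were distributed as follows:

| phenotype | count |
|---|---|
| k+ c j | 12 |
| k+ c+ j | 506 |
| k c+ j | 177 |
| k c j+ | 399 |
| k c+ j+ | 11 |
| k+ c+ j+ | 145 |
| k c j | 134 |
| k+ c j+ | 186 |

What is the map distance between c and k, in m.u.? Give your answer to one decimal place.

24.6 m.u.

The two rarest classes, k+ c j and k c+ j+, are the double crossovers. Comparing them with the parentals, only the c allele has switched, so c is the middle locus and the order is k – c – j.
Crossovers in the k–c interval produce the single-crossover classes k c+ j and k+ c j+ (177 + 186 = 363) plus the double crossovers (23).
RF(k–c) = (363 + 23) / 1570 = 386/1570 = 0.2459 → 24.6 m.u.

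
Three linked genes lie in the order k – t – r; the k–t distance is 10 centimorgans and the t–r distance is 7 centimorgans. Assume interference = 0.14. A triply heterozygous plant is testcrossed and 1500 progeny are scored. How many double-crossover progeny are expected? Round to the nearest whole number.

9

Map distances give recombination frequencies of 0.100 and 0.070 for the two intervals.
With interference 0.14 (so coincidence = 0.86), expected double-crossover frequency = 0.100 × 0.070 × 0.86 = 0.00602.
Expected number = 0.00602 × 1500 = 9.03 ≈ 9.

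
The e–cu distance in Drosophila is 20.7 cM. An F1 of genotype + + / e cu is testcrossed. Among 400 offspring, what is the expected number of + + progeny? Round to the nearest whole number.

A map distance of 20.7 cM corresponds to a recombination frequency of 0.207.
The F1 is + + / e cu, so + + is a parental gamete class with expected frequency (1 − r)/2 = 0.793/2 = 0.3965.
Expected number = 0.3965 × 400 = 158.60 ≈ 159.

159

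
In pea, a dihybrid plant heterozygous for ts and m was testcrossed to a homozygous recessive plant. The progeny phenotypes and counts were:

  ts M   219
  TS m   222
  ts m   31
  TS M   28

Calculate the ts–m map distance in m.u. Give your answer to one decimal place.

The two most frequent classes, TS m (222) and ts M (219), are the parental types, so the F1 was TS m / ts M.
The recombinant classes are TS M and ts m: 28 + 31 = 59.
Recombination frequency = 59/500 = 0.1180 ≈ 11.8%, i.e. 11.8 m.u.

11.8 m.u.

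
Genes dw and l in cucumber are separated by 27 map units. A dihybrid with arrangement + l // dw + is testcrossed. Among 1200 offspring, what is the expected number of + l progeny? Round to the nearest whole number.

A map distance of 27 map units corresponds to a recombination frequency of 0.270.
The F1 is + l / dw +, so + l is a parental gamete class with expected frequency (1 − r)/2 = 0.730/2 = 0.3650.
Expected number = 0.3650 × 1200 = 438.00 ≈ 438.

438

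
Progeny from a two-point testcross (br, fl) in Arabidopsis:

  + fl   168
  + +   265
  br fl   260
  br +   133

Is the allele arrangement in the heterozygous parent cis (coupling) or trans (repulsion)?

The two most frequent classes are + + (265) and br fl (260); these are the parental (non-recombinant) types.
So the F1 carried + + on one chromosome and br fl on the other — the recessive alleles are on the same chromosome (cis / coupling).

cis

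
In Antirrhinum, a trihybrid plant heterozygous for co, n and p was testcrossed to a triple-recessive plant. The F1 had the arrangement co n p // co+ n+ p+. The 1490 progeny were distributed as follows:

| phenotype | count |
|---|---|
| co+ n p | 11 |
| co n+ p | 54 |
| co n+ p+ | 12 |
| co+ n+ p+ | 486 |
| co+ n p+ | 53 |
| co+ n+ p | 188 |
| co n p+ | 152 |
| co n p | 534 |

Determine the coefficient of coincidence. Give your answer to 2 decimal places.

0.73

The two rarest classes, co+ n p and co n+ p+, are the double crossovers. Comparing them with the parentals, only the co allele has switched, so co is the middle locus and the order is p – co – n.
p–co: (340 + 23)/1490 = 0.2436; co–n: (107 + 23)/1490 = 0.0872.
Expected DCO frequency = 0.2436 × 0.0872 ≈ 0.02124; observed = 23/1490 ≈ 0.01544.
Coefficient of coincidence = 0.01544/0.02124 ≈ 0.73.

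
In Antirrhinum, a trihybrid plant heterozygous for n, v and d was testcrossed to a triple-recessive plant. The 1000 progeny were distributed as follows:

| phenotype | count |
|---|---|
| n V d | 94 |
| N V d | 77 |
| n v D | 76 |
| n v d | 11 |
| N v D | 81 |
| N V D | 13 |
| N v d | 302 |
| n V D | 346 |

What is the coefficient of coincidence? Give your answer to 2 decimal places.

The two most frequent reciprocal classes, n V D and N v d, are the parental types, so the F1 was n V D / N v d.
The two rarest classes, N V D and n v d, are the double crossovers. Comparing them with the parentals, only the n allele has switched, so n is the middle locus and the order is v – n – d.
v–n: (153 + 24)/1000 = 0.1770; n–d: (175 + 24)/1000 = 0.1990.
Expected DCO frequency = 0.1770 × 0.1990 ≈ 0.03522; observed = 24/1000 ≈ 0.02400.
Coefficient of coincidence = 0.02400/0.03522 ≈ 0.68.

0.68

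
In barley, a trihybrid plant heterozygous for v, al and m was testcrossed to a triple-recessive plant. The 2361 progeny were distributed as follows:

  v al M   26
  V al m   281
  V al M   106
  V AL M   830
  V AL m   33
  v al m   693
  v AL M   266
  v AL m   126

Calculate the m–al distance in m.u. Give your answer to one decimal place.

The two most frequent reciprocal classes, V AL M and v al m, are the parental types, so the F1 was V AL M / v al m.
The two rarest classes, V AL m and v al M, are the double crossovers. Comparing them with the parentals, only the m allele has switched, so m is the middle locus and the order is al – m – v.
Crossovers in the al–m interval produce the single-crossover classes V al M and v AL m (106 + 126 = 232) plus the double crossovers (59).
RF(al–m) = (232 + 59) / 2361 = 291/2361 = 0.1233 → 12.3 m.u.

12.3 m.u.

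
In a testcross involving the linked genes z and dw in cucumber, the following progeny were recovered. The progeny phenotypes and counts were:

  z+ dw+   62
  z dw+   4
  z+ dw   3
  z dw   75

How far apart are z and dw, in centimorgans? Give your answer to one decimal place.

The two most frequent classes, z+ dw+ (62) and z dw (75), are the parental types, so the F1 was z+ dw+ / z dw.
The recombinant classes are z+ dw and z dw+: 3 + 4 = 7.
Recombination frequency = 7/144 = 0.0486 ≈ 4.9%, i.e. 4.9 centimorgans.

4.9 centimorgans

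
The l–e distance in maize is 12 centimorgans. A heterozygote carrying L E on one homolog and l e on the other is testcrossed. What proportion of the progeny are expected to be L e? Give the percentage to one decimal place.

A map distance of 12 centimorgans corresponds to a recombination frequency of 0.120.
The F1 is L E / l e, so L e is a recombinant gamete class with expected frequency r/2 = 0.120/2 = 0.0600.
That is 0.0600 = 6.0% of the progeny.

6.0%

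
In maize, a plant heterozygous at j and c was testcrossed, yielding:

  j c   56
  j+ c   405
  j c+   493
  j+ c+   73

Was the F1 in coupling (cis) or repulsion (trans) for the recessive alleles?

The two most frequent classes are j+ c (405) and j c+ (493); these are the parental (non-recombinant) types.
So the F1 carried j+ c on one chromosome and j c+ on the other — the recessive alleles are on opposite chromosomes (trans / repulsion).

trans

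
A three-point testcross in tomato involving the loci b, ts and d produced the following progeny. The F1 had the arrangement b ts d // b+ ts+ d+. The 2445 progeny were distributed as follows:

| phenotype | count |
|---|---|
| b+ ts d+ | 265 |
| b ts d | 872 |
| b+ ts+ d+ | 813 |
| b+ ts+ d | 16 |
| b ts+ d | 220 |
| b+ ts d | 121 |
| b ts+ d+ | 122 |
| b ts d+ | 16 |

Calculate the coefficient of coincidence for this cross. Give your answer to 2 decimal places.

The two rarest classes, b ts d+ and b+ ts+ d, are the double crossovers. Comparing them with the parentals, only the d allele has switched, so d is the middle locus and the order is ts – d – b.
ts–d: (485 + 32)/2445 = 0.2115; d–b: (243 + 32)/2445 = 0.1125.
Expected DCO frequency = 0.2115 × 0.1125 ≈ 0.02379; observed = 32/2445 ≈ 0.01309.
Coefficient of coincidence = 0.01309/0.02379 ≈ 0.55.

0.55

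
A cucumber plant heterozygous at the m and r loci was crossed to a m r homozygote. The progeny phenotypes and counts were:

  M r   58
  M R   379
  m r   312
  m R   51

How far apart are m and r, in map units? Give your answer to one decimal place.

The two most frequent classes, M R (379) and m r (312), are the parental types, so the F1 was M R / m r.
The recombinant classes are M r and m R: 58 + 51 = 109.
Recombination frequency = 109/800 = 0.1363 ≈ 13.6%, i.e. 13.6 map units.

13.6 map units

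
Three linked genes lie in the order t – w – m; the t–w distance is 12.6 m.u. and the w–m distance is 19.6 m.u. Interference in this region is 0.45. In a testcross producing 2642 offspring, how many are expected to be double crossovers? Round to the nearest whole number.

36

Map distances give recombination frequencies of 0.126 and 0.196 for the two intervals.
With interference 0.45 (so coincidence = 0.55), expected double-crossover frequency = 0.126 × 0.196 × 0.55 = 0.01358.
Expected number = 0.01358 × 2642 = 35.89 ≈ 36.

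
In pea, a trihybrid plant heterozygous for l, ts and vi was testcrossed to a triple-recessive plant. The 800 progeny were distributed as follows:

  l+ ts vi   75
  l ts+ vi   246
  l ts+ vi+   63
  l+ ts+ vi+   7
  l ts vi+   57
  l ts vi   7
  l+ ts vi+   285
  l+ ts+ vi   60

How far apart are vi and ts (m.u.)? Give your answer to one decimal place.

The two most frequent reciprocal classes, l ts+ vi and l+ ts vi+, are the parental types, so the F1 was l ts+ vi / l+ ts vi+.
The two rarest classes, l ts vi and l+ ts+ vi+, are the double crossovers. Comparing them with the parentals, only the ts allele has switched, so ts is the middle locus and the order is vi – ts – l.
Crossovers in the vi–ts interval produce the single-crossover classes l ts+ vi+ and l+ ts vi (63 + 75 = 138) plus the double crossovers (14).
RF(vi–ts) = (138 + 14) / 800 = 152/800 = 0.1900 → 19.0 m.u.

19.0 m.u.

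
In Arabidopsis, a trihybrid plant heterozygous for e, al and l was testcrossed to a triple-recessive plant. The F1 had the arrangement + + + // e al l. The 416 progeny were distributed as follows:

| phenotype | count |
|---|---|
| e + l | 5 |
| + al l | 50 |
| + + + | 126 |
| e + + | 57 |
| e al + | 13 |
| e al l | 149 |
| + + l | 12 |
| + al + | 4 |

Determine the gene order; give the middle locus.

al

The two rarest classes, + al + and e + l, are the double crossovers. Comparing them with the parentals, only the al allele has switched, so al is the middle locus and the order is l – al – e.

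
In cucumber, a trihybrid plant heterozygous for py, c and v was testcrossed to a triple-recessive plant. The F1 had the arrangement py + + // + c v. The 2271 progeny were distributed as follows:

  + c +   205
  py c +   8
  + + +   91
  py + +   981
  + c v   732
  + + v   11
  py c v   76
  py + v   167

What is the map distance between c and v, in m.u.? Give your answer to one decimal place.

17.2 m.u.

The two rarest classes, py c + and + + v, are the double crossovers. Comparing them with the parentals, only the c allele has switched, so c is the middle locus and the order is py – c – v.
Crossovers in the c–v interval produce the single-crossover classes py + v and + c + (167 + 205 = 372) plus the double crossovers (19).
RF(c–v) = (372 + 19) / 2271 = 391/2271 = 0.1722 → 17.2 m.u.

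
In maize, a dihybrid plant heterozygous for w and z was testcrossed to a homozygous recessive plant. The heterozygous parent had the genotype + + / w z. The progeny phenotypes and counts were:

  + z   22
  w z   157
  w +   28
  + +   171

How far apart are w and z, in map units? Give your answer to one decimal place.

13.2 map units

The recombinant classes are + z and w +: 22 + 28 = 50.
Recombination frequency = 50/378 = 0.1323 ≈ 13.2%, i.e. 13.2 map units.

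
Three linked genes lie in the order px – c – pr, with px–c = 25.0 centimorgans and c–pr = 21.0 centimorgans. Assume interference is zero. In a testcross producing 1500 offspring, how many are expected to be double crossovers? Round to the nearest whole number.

79

Map distances give recombination frequencies of 0.250 and 0.210 for the two intervals.
With no interference, expected double-crossover frequency = 0.250 × 0.210 = 0.05250.
Expected number = 0.05250 × 1500 = 78.75 ≈ 79.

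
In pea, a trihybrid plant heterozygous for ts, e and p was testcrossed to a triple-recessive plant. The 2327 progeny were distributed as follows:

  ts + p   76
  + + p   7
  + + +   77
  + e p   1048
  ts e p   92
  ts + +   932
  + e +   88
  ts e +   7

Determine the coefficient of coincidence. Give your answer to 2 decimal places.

1.00

The two most frequent reciprocal classes, ts + + and + e p, are the parental types, so the F1 was ts + + / + e p.
The two rarest classes, ts e + and + + p, are the double crossovers. Comparing them with the parentals, only the e allele has switched, so e is the middle locus and the order is p – e – ts.
p–e: (164 + 14)/2327 = 0.0765; e–ts: (169 + 14)/2327 = 0.0786.
Expected DCO frequency = 0.0765 × 0.0786 ≈ 0.00601; observed = 14/2327 ≈ 0.00602.
Coefficient of coincidence = 0.00602/0.00601 ≈ 1.00.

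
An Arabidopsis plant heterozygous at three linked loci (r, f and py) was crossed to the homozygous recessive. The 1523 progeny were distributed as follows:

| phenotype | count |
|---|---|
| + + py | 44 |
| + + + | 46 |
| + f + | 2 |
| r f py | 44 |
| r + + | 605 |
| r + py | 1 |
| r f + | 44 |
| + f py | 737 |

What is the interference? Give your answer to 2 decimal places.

The two most frequent reciprocal classes, + f py and r + +, are the parental types, so the F1 was + f py / r + +.
The two rarest classes, + f + and r + py, are the double crossovers. Comparing them with the parentals, only the py allele has switched, so py is the middle locus and the order is f – py – r.
f–py: (88 + 3)/1523 = 0.0598; py–r: (90 + 3)/1523 = 0.0611.
Expected DCO frequency = 0.0598 × 0.0611 ≈ 0.00365; observed = 3/1523 ≈ 0.00197.
Coefficient of coincidence = 0.00197/0.00365 ≈ 0.54; interference = 1 − 0.54 = 0.46.

0.46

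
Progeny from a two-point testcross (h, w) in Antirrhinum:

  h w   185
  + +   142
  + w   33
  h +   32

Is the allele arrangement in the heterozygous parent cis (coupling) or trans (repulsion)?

cis

The two most frequent classes are + + (142) and h w (185); these are the parental (non-recombinant) types.
So the F1 carried + + on one chromosome and h w on the other — the recessive alleles are on the same chromosome (cis / coupling).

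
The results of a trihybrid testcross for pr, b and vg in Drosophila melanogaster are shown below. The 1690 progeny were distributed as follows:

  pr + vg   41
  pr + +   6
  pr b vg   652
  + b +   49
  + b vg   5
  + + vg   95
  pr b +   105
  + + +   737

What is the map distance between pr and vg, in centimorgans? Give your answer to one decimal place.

The two most frequent reciprocal classes, + + + and pr b vg, are the parental types, so the F1 was + + + / pr b vg.
The two rarest classes, pr + + and + b vg, are the double crossovers. Comparing them with the parentals, only the pr allele has switched, so pr is the middle locus and the order is b – pr – vg.
Crossovers in the pr–vg interval produce the single-crossover classes + + vg and pr b + (95 + 105 = 200) plus the double crossovers (11).
RF(pr–vg) = (200 + 11) / 1690 = 211/1690 = 0.1249 → 12.5 centimorgans.

12.5 centimorgans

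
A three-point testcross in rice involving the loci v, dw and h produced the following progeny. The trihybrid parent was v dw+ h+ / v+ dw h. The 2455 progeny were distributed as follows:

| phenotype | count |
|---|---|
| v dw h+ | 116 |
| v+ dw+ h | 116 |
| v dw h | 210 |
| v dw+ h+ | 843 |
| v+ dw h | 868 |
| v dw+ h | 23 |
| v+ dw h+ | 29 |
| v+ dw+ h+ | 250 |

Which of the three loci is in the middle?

h

The two rarest classes, v dw+ h and v+ dw h+, are the double crossovers. Comparing them with the parentals, only the h allele has switched, so h is the middle locus and the order is v – h – dw.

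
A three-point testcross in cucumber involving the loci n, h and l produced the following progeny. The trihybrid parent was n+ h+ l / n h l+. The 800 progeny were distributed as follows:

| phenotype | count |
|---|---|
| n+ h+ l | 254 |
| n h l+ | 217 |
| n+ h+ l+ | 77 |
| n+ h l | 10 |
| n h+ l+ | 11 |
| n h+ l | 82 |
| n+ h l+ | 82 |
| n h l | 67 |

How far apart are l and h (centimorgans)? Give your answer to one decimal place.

20.6 centimorgans

The two rarest classes, n+ h l and n h+ l+, are the double crossovers. Comparing them with the parentals, only the h allele has switched, so h is the middle locus and the order is l – h – n.
Crossovers in the l–h interval produce the single-crossover classes n+ h+ l+ and n h l (77 + 67 = 144) plus the double crossovers (21).
RF(l–h) = (144 + 21) / 800 = 165/800 = 0.2062 → 20.6 centimorgans.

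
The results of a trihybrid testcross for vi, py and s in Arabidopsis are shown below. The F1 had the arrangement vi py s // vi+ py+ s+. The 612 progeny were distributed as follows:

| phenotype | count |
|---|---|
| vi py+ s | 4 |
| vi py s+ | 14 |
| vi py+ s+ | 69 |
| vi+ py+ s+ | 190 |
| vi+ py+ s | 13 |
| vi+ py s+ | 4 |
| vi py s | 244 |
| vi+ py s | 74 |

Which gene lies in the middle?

The two rarest classes, vi py+ s and vi+ py s+, are the double crossovers. Comparing them with the parentals, only the py allele has switched, so py is the middle locus and the order is vi – py – s.

py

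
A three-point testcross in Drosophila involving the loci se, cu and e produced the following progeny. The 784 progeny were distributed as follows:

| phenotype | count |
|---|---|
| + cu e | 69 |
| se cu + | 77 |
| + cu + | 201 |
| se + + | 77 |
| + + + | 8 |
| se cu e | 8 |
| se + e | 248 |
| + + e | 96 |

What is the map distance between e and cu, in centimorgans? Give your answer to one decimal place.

20.7 centimorgans

The two most frequent reciprocal classes, se + e and + cu +, are the parental types, so the F1 was se + e / + cu +.
The two rarest classes, se cu e and + + +, are the double crossovers. Comparing them with the parentals, only the cu allele has switched, so cu is the middle locus and the order is e – cu – se.
Crossovers in the e–cu interval produce the single-crossover classes se + + and + cu e (77 + 69 = 146) plus the double crossovers (16).
RF(e–cu) = (146 + 16) / 784 = 162/784 = 0.2066 → 20.7 centimorgans.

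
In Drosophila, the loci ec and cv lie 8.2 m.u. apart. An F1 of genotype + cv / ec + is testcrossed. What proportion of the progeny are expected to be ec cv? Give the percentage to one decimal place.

A map distance of 8.2 m.u. corresponds to a recombination frequency of 0.082.
The F1 is + cv / ec +, so ec cv is a recombinant gamete class with expected frequency r/2 = 0.082/2 = 0.0410.
That is 0.0410 = 4.1% of the progeny.

4.1%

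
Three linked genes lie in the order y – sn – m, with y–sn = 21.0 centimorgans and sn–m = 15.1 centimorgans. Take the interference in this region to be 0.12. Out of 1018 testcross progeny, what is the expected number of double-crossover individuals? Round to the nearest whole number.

Map distances give recombination frequencies of 0.210 and 0.151 for the two intervals.
With interference 0.12 (so coincidence = 0.88), expected double-crossover frequency = 0.210 × 0.151 × 0.88 = 0.02790.
Expected number = 0.02790 × 1018 = 28.41 ≈ 28.

28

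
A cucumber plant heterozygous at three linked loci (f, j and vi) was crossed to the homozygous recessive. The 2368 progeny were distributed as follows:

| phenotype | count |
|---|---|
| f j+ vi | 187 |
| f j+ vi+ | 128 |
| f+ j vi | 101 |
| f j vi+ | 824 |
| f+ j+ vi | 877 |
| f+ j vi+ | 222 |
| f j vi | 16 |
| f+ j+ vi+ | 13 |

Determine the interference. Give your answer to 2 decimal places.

0.39

The two most frequent reciprocal classes, f+ j+ vi and f j vi+, are the parental types, so the F1 was f+ j+ vi / f j vi+.
The two rarest classes, f+ j+ vi+ and f j vi, are the double crossovers. Comparing them with the parentals, only the vi allele has switched, so vi is the middle locus and the order is f – vi – j.
f–vi: (409 + 29)/2368 = 0.1850; vi–j: (229 + 29)/2368 = 0.1090.
Expected DCO frequency = 0.1850 × 0.1090 ≈ 0.02016; observed = 29/2368 ≈ 0.01225.
Coefficient of coincidence = 0.01225/0.02016 ≈ 0.61; interference = 1 − 0.61 = 0.39.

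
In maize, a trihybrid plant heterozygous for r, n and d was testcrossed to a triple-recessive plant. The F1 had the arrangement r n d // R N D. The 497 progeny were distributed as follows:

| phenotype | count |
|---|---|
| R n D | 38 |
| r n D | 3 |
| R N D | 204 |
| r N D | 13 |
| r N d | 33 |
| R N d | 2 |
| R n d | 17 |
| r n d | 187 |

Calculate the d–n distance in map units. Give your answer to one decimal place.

15.3 map units

The two rarest classes, r n D and R N d, are the double crossovers. Comparing them with the parentals, only the d allele has switched, so d is the middle locus and the order is r – d – n.
Crossovers in the d–n interval produce the single-crossover classes r N d and R n D (33 + 38 = 71) plus the double crossovers (5).
RF(d–n) = (71 + 5) / 497 = 76/497 = 0.1529 → 15.3 map units.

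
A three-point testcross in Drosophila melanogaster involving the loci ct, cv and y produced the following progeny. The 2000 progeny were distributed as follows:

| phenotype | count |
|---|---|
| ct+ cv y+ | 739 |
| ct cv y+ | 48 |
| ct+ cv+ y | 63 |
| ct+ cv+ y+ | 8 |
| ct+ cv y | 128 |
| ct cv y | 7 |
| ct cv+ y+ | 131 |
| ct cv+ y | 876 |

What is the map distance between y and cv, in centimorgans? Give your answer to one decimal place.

The two most frequent reciprocal classes, ct cv+ y and ct+ cv y+, are the parental types, so the F1 was ct cv+ y / ct+ cv y+.
The two rarest classes, ct cv y and ct+ cv+ y+, are the double crossovers. Comparing them with the parentals, only the cv allele has switched, so cv is the middle locus and the order is y – cv – ct.
Crossovers in the y–cv interval produce the single-crossover classes ct cv+ y+ and ct+ cv y (131 + 128 = 259) plus the double crossovers (15).
RF(y–cv) = (259 + 15) / 2000 = 274/2000 = 0.1370 → 13.7 centimorgans.

13.7 centimorgans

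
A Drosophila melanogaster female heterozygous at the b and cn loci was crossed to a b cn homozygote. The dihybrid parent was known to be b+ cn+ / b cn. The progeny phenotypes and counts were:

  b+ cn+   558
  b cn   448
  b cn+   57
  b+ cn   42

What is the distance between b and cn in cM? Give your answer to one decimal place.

The recombinant classes are b+ cn and b cn+: 42 + 57 = 99.
Recombination frequency = 99/1105 = 0.0896 ≈ 9.0%, i.e. 9.0 cM.

9.0 cM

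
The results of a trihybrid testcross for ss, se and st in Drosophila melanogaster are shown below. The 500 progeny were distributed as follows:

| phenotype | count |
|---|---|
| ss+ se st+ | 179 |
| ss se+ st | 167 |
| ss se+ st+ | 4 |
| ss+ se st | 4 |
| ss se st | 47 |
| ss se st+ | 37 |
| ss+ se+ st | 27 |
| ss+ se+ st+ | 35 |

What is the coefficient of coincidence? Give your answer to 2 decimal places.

The two most frequent reciprocal classes, ss se+ st and ss+ se st+, are the parental types, so the F1 was ss se+ st / ss+ se st+.
The two rarest classes, ss se+ st+ and ss+ se st, are the double crossovers. Comparing them with the parentals, only the st allele has switched, so st is the middle locus and the order is se – st – ss.
se–st: (82 + 8)/500 = 0.1800; st–ss: (64 + 8)/500 = 0.1440.
Expected DCO frequency = 0.1800 × 0.1440 ≈ 0.02592; observed = 8/500 ≈ 0.01600.
Coefficient of coincidence = 0.01600/0.02592 ≈ 0.62.

0.62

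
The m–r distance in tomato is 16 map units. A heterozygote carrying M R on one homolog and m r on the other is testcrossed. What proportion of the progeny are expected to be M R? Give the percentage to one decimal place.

A map distance of 16 map units corresponds to a recombination frequency of 0.160.
The F1 is M R / m r, so M R is a parental gamete class with expected frequency (1 − r)/2 = 0.840/2 = 0.4200.
That is 0.4200 = 42.0% of the progeny.

42.0%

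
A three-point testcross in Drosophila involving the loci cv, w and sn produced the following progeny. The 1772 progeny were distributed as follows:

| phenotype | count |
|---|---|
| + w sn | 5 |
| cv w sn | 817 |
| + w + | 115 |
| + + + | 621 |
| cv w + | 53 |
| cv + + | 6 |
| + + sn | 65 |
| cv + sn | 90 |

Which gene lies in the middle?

cv

The two most frequent reciprocal classes, cv w sn and + + +, are the parental types, so the F1 was cv w sn / + + +.
The two rarest classes, + w sn and cv + +, are the double crossovers. Comparing them with the parentals, only the cv allele has switched, so cv is the middle locus and the order is sn – cv – w.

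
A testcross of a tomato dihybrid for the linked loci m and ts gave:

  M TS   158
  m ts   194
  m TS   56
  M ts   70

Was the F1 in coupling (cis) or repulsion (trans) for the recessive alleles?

The two most frequent classes are M TS (158) and m ts (194); these are the parental (non-recombinant) types.
So the F1 carried M TS on one chromosome and m ts on the other — the recessive alleles are on the same chromosome (cis / coupling).

cis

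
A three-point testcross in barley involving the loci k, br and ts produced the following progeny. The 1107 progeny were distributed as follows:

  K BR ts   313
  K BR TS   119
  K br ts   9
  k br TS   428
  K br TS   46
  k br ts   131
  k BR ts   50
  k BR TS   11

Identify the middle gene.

br

The two most frequent reciprocal classes, k br TS and K BR ts, are the parental types, so the F1 was k br TS / K BR ts.
The two rarest classes, k BR TS and K br ts, are the double crossovers. Comparing them with the parentals, only the br allele has switched, so br is the middle locus and the order is k – br – ts.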